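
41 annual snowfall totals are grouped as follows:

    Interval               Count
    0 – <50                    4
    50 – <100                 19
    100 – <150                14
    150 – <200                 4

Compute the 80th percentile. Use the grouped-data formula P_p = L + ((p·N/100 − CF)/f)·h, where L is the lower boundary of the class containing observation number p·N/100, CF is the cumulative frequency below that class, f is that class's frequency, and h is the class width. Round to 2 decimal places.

N = 41; target position k = 80/100 · 41 = 32.8.
Cumulative frequencies: 4, 23, 37, 41.
Observation 32.8 falls in the class 100 – <150.
L = 100, CF = 23, f = 14, h = 50.
P80 = 100 + ((32.8 − 23)/14)·50 = 100 + 35 = 135.

135.00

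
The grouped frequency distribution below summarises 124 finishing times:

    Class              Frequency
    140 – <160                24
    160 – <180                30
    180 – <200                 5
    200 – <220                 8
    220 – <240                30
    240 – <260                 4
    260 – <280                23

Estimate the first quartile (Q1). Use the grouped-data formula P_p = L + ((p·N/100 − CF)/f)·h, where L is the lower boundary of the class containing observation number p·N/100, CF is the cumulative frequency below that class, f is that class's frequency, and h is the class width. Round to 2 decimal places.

164.67

N = 124; target position k = 25/100 · 124 = 31.
Cumulative frequencies: 24, 54, 59, 67, 97, 101, 124.
Observation 31 falls in the class 160 – <180.
L = 160, CF = 24, f = 30, h = 20.
P25 = 160 + ((31 − 24)/30)·20 = 160 + 4.66667 = 164.667.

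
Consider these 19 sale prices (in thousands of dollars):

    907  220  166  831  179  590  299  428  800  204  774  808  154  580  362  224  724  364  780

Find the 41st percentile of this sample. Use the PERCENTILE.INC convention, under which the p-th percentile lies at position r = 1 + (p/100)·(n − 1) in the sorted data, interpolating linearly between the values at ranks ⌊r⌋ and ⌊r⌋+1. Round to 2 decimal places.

362.76

Sorted: 154, 166, 179, 204, 220, 224, 299, 362, 364, 428, 580, 590, 724, 774, 780, 800, 808, 831, 907.
n = 19.
r = 1 + (41/100)·(19 − 1) = 1 + 7.38 = 8.38.
Rank 8 is 362 and rank 9 is 364.
Interpolate: 362 + 0.38·(364 − 362) = 362 + 0.38·2 = 362.76.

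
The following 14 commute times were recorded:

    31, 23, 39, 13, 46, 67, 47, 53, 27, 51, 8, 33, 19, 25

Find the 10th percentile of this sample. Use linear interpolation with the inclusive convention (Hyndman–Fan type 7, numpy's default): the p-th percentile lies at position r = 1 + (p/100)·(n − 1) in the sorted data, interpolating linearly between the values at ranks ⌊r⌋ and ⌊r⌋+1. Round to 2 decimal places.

Sorted: 8, 13, 19, 23, 25, 27, 31, 33, 39, 46, 47, 51, 53, 67.
n = 14.
r = 1 + (10/100)·(14 − 1) = 1 + 1.3 = 2.3.
Rank 2 is 13 and rank 3 is 19.
Interpolate: 13 + 0.3·(19 − 13) = 13 + 0.3·6 = 14.8.

14.80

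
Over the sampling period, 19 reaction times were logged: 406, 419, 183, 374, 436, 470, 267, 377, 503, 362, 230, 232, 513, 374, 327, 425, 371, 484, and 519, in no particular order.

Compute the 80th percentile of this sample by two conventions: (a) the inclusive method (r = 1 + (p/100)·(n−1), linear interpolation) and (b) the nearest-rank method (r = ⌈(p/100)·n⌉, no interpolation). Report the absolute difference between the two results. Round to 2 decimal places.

Sorted: 183, 230, 232, 267, 327, 362, 371, 374, 374, 377, 406, 419, 425, 436, 470, 484, 503, 513, 519.
n = 19.
(a) r = 15.4; between ranks 15 (470) and 16 (484): 475.6.
(b) the nearest-rank method: rank 16 → 484.
|475.6 − 484| = 8.4.

8.40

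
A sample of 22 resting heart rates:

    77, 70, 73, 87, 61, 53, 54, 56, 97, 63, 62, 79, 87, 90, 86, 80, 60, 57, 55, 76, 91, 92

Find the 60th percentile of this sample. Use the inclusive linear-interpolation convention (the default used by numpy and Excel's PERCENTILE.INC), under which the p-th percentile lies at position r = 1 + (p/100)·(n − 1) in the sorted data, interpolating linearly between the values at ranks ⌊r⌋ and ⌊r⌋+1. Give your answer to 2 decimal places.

78.20

Sorted: 53, 54, 55, 56, 57, 60, 61, 62, 63, 70, 73, 76, 77, 79, 80, 86, 87, 87, 90, 91, 92, 97.
n = 22.
r = 1 + (60/100)·(22 − 1) = 1 + 12.6 = 13.6.
Rank 13 is 77 and rank 14 is 79.
Interpolate: 77 + 0.6·(79 − 77) = 77 + 0.6·2 = 78.2.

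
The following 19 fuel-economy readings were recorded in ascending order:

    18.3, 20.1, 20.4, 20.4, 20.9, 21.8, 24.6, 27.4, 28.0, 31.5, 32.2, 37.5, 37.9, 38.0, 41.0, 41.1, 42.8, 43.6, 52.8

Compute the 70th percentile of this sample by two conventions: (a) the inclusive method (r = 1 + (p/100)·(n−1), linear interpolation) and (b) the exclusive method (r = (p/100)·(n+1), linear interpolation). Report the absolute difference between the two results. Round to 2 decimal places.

0.04

n = 19.
(a) r = 13.6; between ranks 13 (37.9) and 14 (38.0): 37.96.
(b) r = 14 → value at rank 14 = 38.
|37.96 − 38| = 0.04.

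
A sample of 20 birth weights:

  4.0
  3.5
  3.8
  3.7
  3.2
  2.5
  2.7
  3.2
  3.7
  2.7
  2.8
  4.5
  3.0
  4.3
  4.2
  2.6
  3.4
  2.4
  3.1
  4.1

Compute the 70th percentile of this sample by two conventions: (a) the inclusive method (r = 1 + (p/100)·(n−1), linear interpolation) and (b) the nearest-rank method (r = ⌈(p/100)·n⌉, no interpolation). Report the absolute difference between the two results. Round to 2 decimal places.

Sorted: 2.4, 2.5, 2.6, 2.7, 2.7, 2.8, 3.0, 3.1, 3.2, 3.2, 3.4, 3.5, 3.7, 3.7, 3.8, 4.0, 4.1, 4.2, 4.3, 4.5.
n = 20.
(a) r = 14.3; between ranks 14 (3.7) and 15 (3.8): 3.73.
(b) the nearest-rank method: rank 14 → 3.7.
|3.73 − 3.7| = 0.03.

0.03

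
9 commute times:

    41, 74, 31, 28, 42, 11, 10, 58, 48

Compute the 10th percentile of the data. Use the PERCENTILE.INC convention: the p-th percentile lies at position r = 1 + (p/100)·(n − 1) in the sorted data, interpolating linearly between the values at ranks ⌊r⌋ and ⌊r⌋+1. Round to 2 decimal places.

10.80

Sorted: 10, 11, 28, 31, 41, 42, 48, 58, 74.
n = 9.
r = 1 + (10/100)·(9 − 1) = 1 + 0.8 = 1.8.
Rank 1 is 10 and rank 2 is 11.
Interpolate: 10 + 0.8·(11 − 10) = 10 + 0.8·1 = 10.8.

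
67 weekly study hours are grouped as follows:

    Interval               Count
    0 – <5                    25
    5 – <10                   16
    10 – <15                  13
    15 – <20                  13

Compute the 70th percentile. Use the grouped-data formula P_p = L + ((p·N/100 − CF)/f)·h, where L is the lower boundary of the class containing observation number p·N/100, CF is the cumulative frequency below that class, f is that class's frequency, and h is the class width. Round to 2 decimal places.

N = 67; target position k = 70/100 · 67 = 46.9.
Cumulative frequencies: 25, 41, 54, 67.
Observation 46.9 falls in the class 10 – <15.
L = 10, CF = 41, f = 13, h = 5.
P70 = 10 + ((46.9 − 41)/13)·5 = 10 + 2.26923 = 12.2692.

12.27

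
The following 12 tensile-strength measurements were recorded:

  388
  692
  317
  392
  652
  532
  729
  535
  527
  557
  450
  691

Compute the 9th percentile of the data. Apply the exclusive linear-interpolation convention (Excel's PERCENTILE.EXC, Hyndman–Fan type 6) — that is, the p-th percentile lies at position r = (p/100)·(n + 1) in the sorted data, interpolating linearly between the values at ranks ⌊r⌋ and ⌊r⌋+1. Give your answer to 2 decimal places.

Sorted: 317, 388, 392, 450, 527, 532, 535, 557, 652, 691, 692, 729.
n = 12.
r = (9/100)·(12 + 1) = 1.17.
Rank 1 is 317 and rank 2 is 388.
Interpolate: 317 + 0.17·(388 − 317) = 317 + 0.17·71 = 329.07.

329.07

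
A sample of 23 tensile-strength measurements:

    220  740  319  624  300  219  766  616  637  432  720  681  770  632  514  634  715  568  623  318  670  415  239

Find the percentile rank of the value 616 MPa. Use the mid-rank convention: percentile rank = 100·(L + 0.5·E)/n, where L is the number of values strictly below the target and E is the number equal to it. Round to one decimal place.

45.7

Sorted: 219, 220, 239, 300, 318, 319, 415, 432, 514, 568, 616, 623, 624, 632, 634, 637, 670, 681, 715, 720, 740, 766, 770.
Count below 616: L = 10; count equal: E = 1; n = 23.
Percentile rank = 100·(10 + 0.5·1)/23 = 100·10.5/23 = 45.65.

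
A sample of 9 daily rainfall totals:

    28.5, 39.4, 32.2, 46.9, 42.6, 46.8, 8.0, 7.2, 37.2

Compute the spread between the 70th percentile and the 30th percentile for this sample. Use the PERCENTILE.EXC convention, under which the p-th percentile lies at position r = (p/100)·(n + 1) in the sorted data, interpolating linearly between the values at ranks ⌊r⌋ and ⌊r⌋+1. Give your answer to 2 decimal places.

Sorted: 7.2, 8.0, 28.5, 32.2, 37.2, 39.4, 42.6, 46.8, 46.9.
n = 9.
P30: r = 3 (integer) → 28.5.
P70: r = 7 (integer) → 42.6.
Difference: 42.6 − 28.5 = 14.1.

14.10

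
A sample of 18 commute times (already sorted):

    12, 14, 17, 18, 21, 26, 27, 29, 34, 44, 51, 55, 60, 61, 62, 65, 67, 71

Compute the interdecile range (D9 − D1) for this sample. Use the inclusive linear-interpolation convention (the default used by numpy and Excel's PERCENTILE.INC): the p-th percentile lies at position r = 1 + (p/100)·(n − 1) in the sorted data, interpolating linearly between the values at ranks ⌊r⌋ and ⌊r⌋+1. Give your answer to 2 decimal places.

n = 18.
P10: r = 2.7; ranks 2–3 are 14, 17; interpolating gives 16.1.
P90: r = 16.3; ranks 16–17 are 65, 67; interpolating gives 65.6.
Difference: 65.6 − 16.1 = 49.5.

49.50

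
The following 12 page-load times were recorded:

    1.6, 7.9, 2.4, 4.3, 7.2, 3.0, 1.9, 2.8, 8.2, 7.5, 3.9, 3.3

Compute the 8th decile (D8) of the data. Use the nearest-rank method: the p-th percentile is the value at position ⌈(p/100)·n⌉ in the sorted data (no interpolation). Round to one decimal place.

7.5

Sorted: 1.6, 1.9, 2.4, 2.8, 3.0, 3.3, 3.9, 4.3, 7.2, 7.5, 7.9, 8.2.
n = 12.
Position = ⌈80/100 · 12⌉ = ⌈9.6⌉ = 10.
The value at rank 10 is 7.5.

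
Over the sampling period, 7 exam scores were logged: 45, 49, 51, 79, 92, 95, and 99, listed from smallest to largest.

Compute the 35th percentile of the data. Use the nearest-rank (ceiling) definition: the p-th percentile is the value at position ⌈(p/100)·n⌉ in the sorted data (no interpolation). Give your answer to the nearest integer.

n = 7.
Position = ⌈35/100 · 7⌉ = ⌈2.45⌉ = 3.
The value at rank 3 is 51.

51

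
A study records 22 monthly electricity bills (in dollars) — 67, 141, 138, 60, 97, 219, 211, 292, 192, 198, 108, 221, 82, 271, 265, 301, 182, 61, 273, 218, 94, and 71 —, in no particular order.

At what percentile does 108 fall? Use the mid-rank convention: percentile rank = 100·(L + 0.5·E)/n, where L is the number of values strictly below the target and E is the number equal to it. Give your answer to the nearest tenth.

Sorted: 60, 61, 67, 71, 82, 94, 97, 108, 138, 141, 182, 192, 198, 211, 218, 219, 221, 265, 271, 273, 292, 301.
Count below 108: L = 7; count equal: E = 1; n = 22.
Percentile rank = 100·(7 + 0.5·1)/22 = 100·7.5/22 = 34.09.

34.1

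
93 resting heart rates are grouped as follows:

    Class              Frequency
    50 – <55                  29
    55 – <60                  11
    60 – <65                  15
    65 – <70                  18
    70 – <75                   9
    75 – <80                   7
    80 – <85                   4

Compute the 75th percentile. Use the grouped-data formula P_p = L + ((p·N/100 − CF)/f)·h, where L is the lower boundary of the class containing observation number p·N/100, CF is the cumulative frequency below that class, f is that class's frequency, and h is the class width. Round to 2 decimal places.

69.10

N = 93; target position k = 75/100 · 93 = 69.75.
Cumulative frequencies: 29, 40, 55, 73, 82, 89, 93.
Observation 69.75 falls in the class 65 – <70.
L = 65, CF = 55, f = 18, h = 5.
P75 = 65 + ((69.75 − 55)/18)·5 = 65 + 4.09722 = 69.0972.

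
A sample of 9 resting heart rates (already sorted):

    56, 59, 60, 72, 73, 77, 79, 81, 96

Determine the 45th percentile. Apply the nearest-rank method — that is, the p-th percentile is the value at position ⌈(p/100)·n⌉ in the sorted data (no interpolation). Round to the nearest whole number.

n = 9.
Position = ⌈45/100 · 9⌉ = ⌈4.05⌉ = 5.
The value at rank 5 is 73.

73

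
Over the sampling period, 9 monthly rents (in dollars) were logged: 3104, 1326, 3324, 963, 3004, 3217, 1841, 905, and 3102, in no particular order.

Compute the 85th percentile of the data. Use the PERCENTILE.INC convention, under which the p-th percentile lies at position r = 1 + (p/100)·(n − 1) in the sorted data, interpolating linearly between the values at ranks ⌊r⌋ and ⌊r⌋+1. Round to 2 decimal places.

3194.40

Sorted: 905, 963, 1326, 1841, 3004, 3102, 3104, 3217, 3324.
n = 9.
r = 1 + (85/100)·(9 − 1) = 1 + 6.8 = 7.8.
Rank 7 is 3104 and rank 8 is 3217.
Interpolate: 3104 + 0.8·(3217 − 3104) = 3104 + 0.8·113 = 3194.4.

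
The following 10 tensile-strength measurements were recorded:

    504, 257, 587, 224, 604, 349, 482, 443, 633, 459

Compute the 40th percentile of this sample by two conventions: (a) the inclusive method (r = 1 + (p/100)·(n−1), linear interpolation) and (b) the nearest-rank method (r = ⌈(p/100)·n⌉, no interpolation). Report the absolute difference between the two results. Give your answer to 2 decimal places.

Sorted: 224, 257, 349, 443, 459, 482, 504, 587, 604, 633.
n = 10.
(a) r = 4.6; between ranks 4 (443) and 5 (459): 452.6.
(b) the nearest-rank method: rank 4 → 443.
|452.6 − 443| = 9.6.

9.60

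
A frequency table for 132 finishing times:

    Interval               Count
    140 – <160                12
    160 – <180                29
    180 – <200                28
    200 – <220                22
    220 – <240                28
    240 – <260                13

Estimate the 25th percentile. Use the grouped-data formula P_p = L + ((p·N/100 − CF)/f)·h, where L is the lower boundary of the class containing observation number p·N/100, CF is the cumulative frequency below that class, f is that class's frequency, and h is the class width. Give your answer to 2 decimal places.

N = 132; target position k = 25/100 · 132 = 33.
Cumulative frequencies: 12, 41, 69, 91, 119, 132.
Observation 33 falls in the class 160 – <180.
L = 160, CF = 12, f = 29, h = 20.
P25 = 160 + ((33 − 12)/29)·20 = 160 + 14.4828 = 174.483.

174.48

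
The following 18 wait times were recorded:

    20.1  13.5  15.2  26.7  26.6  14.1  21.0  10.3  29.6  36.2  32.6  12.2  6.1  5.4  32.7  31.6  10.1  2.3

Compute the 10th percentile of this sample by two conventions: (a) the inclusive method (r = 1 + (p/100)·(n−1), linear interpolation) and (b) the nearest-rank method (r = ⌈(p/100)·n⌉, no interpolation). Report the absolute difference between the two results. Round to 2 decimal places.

0.49

Sorted: 2.3, 5.4, 6.1, 10.1, 10.3, 12.2, 13.5, 14.1, 15.2, 20.1, 21.0, 26.6, 26.7, 29.6, 31.6, 32.6, 32.7, 36.2.
n = 18.
(a) r = 2.7; between ranks 2 (5.4) and 3 (6.1): 5.89.
(b) the nearest-rank method: rank 2 → 5.4.
|5.89 − 5.4| = 0.49.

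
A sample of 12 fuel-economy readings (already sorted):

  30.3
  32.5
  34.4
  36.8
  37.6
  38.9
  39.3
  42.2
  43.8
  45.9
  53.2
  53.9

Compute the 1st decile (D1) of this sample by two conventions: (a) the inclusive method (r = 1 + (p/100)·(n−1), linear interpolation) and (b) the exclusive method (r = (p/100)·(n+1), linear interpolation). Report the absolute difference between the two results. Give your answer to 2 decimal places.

1.73

n = 12.
(a) r = 2.1; between ranks 2 (32.5) and 3 (34.4): 32.69.
(b) r = 1.3; between ranks 1 (30.3) and 2 (32.5): 30.96.
|32.69 − 30.96| = 1.73.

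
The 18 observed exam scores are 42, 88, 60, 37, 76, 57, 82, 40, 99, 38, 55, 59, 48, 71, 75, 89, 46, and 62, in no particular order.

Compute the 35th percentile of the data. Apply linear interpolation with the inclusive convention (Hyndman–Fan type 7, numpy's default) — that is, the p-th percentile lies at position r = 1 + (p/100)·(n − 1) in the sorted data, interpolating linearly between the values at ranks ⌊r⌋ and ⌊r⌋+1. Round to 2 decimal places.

Sorted: 37, 38, 40, 42, 46, 48, 55, 57, 59, 60, 62, 71, 75, 76, 82, 88, 89, 99.
n = 18.
r = 1 + (35/100)·(18 − 1) = 1 + 5.95 = 6.95.
Rank 6 is 48 and rank 7 is 55.
Interpolate: 48 + 0.95·(55 − 48) = 48 + 0.95·7 = 54.65.

54.65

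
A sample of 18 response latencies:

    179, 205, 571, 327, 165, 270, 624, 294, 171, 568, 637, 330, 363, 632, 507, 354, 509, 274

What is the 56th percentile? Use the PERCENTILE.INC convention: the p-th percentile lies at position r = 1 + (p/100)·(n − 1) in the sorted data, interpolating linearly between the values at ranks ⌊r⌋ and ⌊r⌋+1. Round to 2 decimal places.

Sorted: 165, 171, 179, 205, 270, 274, 294, 327, 330, 354, 363, 507, 509, 568, 571, 624, 632, 637.
n = 18.
r = 1 + (56/100)·(18 − 1) = 1 + 9.52 = 10.52.
Rank 10 is 354 and rank 11 is 363.
Interpolate: 354 + 0.52·(363 − 354) = 354 + 0.52·9 = 358.68.

358.68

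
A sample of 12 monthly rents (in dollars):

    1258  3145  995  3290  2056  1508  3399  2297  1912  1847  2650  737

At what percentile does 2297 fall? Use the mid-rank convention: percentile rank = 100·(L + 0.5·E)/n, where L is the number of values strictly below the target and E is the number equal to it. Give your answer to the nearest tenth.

62.5

Sorted: 737, 995, 1258, 1508, 1847, 1912, 2056, 2297, 2650, 3145, 3290, 3399.
Count below 2297: L = 7; count equal: E = 1; n = 12.
Percentile rank = 100·(7 + 0.5·1)/12 = 100·7.5/12 = 62.5.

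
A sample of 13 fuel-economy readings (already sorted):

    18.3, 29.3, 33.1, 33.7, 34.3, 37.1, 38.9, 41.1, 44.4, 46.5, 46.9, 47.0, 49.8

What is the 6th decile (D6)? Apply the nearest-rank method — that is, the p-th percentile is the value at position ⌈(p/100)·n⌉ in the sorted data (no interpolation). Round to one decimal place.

n = 13.
Position = ⌈60/100 · 13⌉ = ⌈7.8⌉ = 8.
The value at rank 8 is 41.1.

41.1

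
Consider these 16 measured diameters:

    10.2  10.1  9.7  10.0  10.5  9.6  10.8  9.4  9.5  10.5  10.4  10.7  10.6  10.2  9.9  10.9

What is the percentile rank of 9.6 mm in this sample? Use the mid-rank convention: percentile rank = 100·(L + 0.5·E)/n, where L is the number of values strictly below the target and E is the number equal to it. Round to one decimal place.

Sorted: 9.4, 9.5, 9.6, 9.7, 9.9, 10.0, 10.1, 10.2, 10.2, 10.4, 10.5, 10.5, 10.6, 10.7, 10.8, 10.9.
Count below 9.6: L = 2; count equal: E = 1; n = 16.
Percentile rank = 100·(2 + 0.5·1)/16 = 100·2.5/16 = 15.62.

15.6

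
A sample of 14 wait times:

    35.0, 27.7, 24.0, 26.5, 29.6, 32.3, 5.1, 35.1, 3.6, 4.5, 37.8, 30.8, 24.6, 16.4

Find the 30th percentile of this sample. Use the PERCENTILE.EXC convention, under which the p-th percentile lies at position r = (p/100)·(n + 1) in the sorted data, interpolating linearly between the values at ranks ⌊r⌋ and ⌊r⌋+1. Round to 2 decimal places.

Sorted: 3.6, 4.5, 5.1, 16.4, 24.0, 24.6, 26.5, 27.7, 29.6, 30.8, 32.3, 35.0, 35.1, 37.8.
n = 14.
r = (30/100)·(14 + 1) = 4.5.
Rank 4 is 16.4 and rank 5 is 24.0.
Interpolate: 16.4 + 0.5·(24.0 − 16.4) = 16.4 + 0.5·7.6 = 20.2.

20.20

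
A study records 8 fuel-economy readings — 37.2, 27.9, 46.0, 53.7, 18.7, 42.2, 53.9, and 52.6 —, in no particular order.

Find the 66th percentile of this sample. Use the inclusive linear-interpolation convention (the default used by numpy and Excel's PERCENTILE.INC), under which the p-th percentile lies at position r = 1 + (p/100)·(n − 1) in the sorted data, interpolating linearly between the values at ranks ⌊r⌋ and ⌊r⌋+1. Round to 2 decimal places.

50.09

Sorted: 18.7, 27.9, 37.2, 42.2, 46.0, 52.6, 53.7, 53.9.
n = 8.
r = 1 + (66/100)·(8 − 1) = 1 + 4.62 = 5.62.
Rank 5 is 46.0 and rank 6 is 52.6.
Interpolate: 46.0 + 0.62·(52.6 − 46.0) = 46.0 + 0.62·6.6 = 50.092.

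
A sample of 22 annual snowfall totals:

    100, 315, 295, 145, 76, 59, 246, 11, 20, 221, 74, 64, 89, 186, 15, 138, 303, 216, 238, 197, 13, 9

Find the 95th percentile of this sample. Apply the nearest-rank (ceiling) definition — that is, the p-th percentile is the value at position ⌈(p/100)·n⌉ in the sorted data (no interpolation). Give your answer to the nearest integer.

Sorted: 9, 11, 13, 15, 20, 59, 64, 74, 76, 89, 100, 138, 145, 186, 197, 216, 221, 238, 246, 295, 303, 315.
n = 22.
Position = ⌈95/100 · 22⌉ = ⌈20.9⌉ = 21.
The value at rank 21 is 303.

303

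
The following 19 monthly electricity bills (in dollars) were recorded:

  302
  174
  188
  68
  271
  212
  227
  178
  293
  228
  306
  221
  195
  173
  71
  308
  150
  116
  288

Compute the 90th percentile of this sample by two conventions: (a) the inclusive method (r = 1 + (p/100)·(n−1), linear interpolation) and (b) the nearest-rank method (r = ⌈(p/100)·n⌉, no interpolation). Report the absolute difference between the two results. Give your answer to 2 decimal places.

3.20

Sorted: 68, 71, 116, 150, 173, 174, 178, 188, 195, 212, 221, 227, 228, 271, 288, 293, 302, 306, 308.
n = 19.
(a) r = 17.2; between ranks 17 (302) and 18 (306): 302.8.
(b) the nearest-rank method: rank 18 → 306.
|302.8 − 306| = 3.2.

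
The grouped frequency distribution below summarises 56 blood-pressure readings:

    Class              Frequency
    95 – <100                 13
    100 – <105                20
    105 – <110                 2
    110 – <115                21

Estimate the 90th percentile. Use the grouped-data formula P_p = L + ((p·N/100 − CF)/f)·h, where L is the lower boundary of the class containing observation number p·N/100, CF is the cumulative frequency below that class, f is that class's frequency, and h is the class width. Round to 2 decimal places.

113.67

N = 56; target position k = 90/100 · 56 = 50.4.
Cumulative frequencies: 13, 33, 35, 56.
Observation 50.4 falls in the class 110 – <115.
L = 110, CF = 35, f = 21, h = 5.
P90 = 110 + ((50.4 − 35)/21)·5 = 110 + 3.66667 = 113.667.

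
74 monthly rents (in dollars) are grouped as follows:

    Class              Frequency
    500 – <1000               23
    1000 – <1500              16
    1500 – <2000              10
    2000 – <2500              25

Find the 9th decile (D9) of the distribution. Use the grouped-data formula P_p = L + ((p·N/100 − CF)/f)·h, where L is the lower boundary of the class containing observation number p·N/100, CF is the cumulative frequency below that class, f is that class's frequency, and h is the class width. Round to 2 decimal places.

N = 74; target position k = 90/100 · 74 = 66.6.
Cumulative frequencies: 23, 39, 49, 74.
Observation 66.6 falls in the class 2000 – <2500.
L = 2000, CF = 49, f = 25, h = 500.
P90 = 2000 + ((66.6 − 49)/25)·500 = 2000 + 352 = 2352.

2352.00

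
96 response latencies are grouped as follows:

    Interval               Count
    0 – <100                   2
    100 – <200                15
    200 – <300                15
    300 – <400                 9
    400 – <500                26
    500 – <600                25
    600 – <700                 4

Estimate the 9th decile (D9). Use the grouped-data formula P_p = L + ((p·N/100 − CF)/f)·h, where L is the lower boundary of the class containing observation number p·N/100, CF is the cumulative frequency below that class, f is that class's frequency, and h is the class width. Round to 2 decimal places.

N = 96; target position k = 90/100 · 96 = 86.4.
Cumulative frequencies: 2, 17, 32, 41, 67, 92, 96.
Observation 86.4 falls in the class 500 – <600.
L = 500, CF = 67, f = 25, h = 100.
P90 = 500 + ((86.4 − 67)/25)·100 = 500 + 77.6 = 577.6.

577.60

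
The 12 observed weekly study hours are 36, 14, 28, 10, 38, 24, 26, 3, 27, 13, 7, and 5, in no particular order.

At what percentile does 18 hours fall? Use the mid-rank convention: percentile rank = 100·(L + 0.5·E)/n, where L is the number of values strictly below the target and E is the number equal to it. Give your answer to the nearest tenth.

50.0

Sorted: 3, 5, 7, 10, 13, 14, 24, 26, 27, 28, 36, 38.
Count below 18: L = 6; count equal: E = 0; n = 12.
Percentile rank = 100·(6 + 0.5·0)/12 = 100·6/12 = 50.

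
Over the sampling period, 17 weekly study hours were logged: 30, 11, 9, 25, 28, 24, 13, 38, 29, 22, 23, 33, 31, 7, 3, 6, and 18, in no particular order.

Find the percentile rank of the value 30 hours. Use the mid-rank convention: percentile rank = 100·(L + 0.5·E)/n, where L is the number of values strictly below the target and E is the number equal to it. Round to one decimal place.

Sorted: 3, 6, 7, 9, 11, 13, 18, 22, 23, 24, 25, 28, 29, 30, 31, 33, 38.
Count below 30: L = 13; count equal: E = 1; n = 17.
Percentile rank = 100·(13 + 0.5·1)/17 = 100·13.5/17 = 79.41.

79.4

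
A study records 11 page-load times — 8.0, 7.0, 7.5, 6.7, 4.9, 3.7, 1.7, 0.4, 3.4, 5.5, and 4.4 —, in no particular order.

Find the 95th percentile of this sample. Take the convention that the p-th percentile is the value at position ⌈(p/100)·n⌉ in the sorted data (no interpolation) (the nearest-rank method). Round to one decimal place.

Sorted: 0.4, 1.7, 3.4, 3.7, 4.4, 4.9, 5.5, 6.7, 7.0, 7.5, 8.0.
n = 11.
Position = ⌈95/100 · 11⌉ = ⌈10.45⌉ = 11.
The value at rank 11 is 8.0.

8.0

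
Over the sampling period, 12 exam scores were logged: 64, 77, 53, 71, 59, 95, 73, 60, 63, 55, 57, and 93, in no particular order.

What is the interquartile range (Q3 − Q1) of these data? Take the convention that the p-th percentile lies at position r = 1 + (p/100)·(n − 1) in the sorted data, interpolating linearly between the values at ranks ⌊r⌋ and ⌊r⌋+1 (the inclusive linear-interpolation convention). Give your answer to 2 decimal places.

15.50

Sorted: 53, 55, 57, 59, 60, 63, 64, 71, 73, 77, 93, 95.
n = 12.
P25: r = 3.75; ranks 3–4 are 57, 59; interpolating gives 58.5.
P75: r = 9.25; ranks 9–10 are 73, 77; interpolating gives 74.
Difference: 74 − 58.5 = 15.5.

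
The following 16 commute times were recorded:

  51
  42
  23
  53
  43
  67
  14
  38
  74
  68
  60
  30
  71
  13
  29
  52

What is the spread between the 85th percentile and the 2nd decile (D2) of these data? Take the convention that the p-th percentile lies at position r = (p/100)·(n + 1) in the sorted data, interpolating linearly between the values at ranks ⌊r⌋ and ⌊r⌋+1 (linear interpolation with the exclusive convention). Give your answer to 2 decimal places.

Sorted: 13, 14, 23, 29, 30, 38, 42, 43, 51, 52, 53, 60, 67, 68, 71, 74.
n = 16.
P20: r = 3.4; ranks 3–4 are 23, 29; interpolating gives 25.4.
P85: r = 14.45; ranks 14–15 are 68, 71; interpolating gives 69.35.
Difference: 69.35 − 25.4 = 43.95.

43.95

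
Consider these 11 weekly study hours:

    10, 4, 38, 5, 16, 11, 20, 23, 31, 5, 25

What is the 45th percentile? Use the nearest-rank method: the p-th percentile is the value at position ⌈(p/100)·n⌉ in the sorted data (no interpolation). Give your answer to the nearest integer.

11

Sorted: 4, 5, 5, 10, 11, 16, 20, 23, 25, 31, 38.
n = 11.
Position = ⌈45/100 · 11⌉ = ⌈4.95⌉ = 5.
The value at rank 5 is 11.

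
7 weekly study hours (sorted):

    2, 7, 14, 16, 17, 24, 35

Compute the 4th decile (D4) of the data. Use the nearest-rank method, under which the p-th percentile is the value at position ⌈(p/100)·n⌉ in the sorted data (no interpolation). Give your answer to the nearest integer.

14

n = 7.
Position = ⌈40/100 · 7⌉ = ⌈2.8⌉ = 3.
The value at rank 3 is 14.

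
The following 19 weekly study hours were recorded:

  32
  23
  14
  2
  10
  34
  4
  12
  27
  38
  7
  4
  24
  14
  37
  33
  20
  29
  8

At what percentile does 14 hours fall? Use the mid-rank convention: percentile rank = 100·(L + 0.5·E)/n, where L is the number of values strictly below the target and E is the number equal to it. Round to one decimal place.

42.1

Sorted: 2, 4, 4, 7, 8, 10, 12, 14, 14, 20, 23, 24, 27, 29, 32, 33, 34, 37, 38.
Count below 14: L = 7; count equal: E = 2; n = 19.
Percentile rank = 100·(7 + 0.5·2)/19 = 100·8/19 = 42.11.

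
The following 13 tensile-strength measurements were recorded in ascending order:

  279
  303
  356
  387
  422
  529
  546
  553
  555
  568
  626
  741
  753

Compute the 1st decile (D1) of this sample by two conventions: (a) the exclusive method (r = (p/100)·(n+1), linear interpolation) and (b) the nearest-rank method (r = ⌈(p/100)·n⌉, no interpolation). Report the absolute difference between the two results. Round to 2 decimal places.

n = 13.
(a) r = 1.4; between ranks 1 (279) and 2 (303): 288.6.
(b) the nearest-rank method: rank 2 → 303.
|288.6 − 303| = 14.4.

14.40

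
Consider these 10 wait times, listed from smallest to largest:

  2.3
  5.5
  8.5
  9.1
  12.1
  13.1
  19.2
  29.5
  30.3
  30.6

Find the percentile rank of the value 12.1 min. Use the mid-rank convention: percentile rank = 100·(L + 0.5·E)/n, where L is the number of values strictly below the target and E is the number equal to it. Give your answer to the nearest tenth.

Count below 12.1: L = 4; count equal: E = 1; n = 10.
Percentile rank = 100·(4 + 0.5·1)/10 = 100·4.5/10 = 45.

45.0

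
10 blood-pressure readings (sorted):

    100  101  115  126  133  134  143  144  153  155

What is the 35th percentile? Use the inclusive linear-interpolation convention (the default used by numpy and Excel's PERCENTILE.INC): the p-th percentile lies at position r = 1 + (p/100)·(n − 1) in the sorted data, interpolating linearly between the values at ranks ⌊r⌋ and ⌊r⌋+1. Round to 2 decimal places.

n = 10.
r = 1 + (35/100)·(10 − 1) = 1 + 3.15 = 4.15.
Rank 4 is 126 and rank 5 is 133.
Interpolate: 126 + 0.15·(133 − 126) = 126 + 0.15·7 = 127.05.

127.05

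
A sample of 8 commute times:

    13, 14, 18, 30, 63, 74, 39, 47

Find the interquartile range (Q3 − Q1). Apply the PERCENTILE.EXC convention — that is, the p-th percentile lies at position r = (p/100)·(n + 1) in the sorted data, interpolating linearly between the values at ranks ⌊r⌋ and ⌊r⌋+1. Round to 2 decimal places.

44.00

Sorted: 13, 14, 18, 30, 39, 47, 63, 74.
n = 8.
P25: r = 2.25; ranks 2–3 are 14, 18; interpolating gives 15.
P75: r = 6.75; ranks 6–7 are 47, 63; interpolating gives 59.
Difference: 59 − 15 = 44.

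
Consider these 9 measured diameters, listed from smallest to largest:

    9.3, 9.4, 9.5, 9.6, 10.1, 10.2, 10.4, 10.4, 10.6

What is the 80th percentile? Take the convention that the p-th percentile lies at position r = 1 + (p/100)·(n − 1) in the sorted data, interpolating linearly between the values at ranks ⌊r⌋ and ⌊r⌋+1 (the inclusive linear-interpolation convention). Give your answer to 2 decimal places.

n = 9.
r = 1 + (80/100)·(9 − 1) = 1 + 6.4 = 7.4.
Rank 7 is 10.4 and rank 8 is 10.4.
Interpolate: 10.4 + 0.4·(10.4 − 10.4) = 10.4 + 0.4·0 = 10.4.

10.40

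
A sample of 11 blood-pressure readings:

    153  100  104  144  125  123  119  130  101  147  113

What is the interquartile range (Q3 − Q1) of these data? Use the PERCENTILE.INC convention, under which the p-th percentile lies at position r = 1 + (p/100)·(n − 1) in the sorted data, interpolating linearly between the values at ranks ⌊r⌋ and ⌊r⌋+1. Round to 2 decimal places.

Sorted: 100, 101, 104, 113, 119, 123, 125, 130, 144, 147, 153.
n = 11.
P25: r = 3.5; ranks 3–4 are 104, 113; interpolating gives 108.5.
P75: r = 8.5; ranks 8–9 are 130, 144; interpolating gives 137.
Difference: 137 − 108.5 = 28.5.

28.50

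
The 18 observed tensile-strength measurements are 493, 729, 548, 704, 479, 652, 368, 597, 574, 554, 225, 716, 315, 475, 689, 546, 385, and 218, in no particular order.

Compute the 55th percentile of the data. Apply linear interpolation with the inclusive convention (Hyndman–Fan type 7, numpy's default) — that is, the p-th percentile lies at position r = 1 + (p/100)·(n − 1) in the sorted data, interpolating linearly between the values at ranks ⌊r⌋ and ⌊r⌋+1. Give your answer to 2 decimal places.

Sorted: 218, 225, 315, 368, 385, 475, 479, 493, 546, 548, 554, 574, 597, 652, 689, 704, 716, 729.
n = 18.
r = 1 + (55/100)·(18 − 1) = 1 + 9.35 = 10.35.
Rank 10 is 548 and rank 11 is 554.
Interpolate: 548 + 0.35·(554 − 548) = 548 + 0.35·6 = 550.1.

550.10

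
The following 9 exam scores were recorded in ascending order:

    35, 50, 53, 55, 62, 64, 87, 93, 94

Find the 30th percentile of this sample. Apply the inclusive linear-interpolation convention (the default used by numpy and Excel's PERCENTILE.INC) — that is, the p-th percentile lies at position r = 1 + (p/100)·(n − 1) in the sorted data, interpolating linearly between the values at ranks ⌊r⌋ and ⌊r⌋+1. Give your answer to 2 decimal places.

n = 9.
r = 1 + (30/100)·(9 − 1) = 1 + 2.4 = 3.4.
Rank 3 is 53 and rank 4 is 55.
Interpolate: 53 + 0.4·(55 − 53) = 53 + 0.4·2 = 53.8.

53.80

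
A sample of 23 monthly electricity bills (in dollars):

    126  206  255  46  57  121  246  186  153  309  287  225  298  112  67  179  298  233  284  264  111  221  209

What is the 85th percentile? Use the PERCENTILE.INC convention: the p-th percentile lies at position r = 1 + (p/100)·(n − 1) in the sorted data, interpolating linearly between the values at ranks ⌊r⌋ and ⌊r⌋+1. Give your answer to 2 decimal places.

286.10

Sorted: 46, 57, 67, 111, 112, 121, 126, 153, 179, 186, 206, 209, 221, 225, 233, 246, 255, 264, 284, 287, 298, 298, 309.
n = 23.
r = 1 + (85/100)·(23 − 1) = 1 + 18.7 = 19.7.
Rank 19 is 284 and rank 20 is 287.
Interpolate: 284 + 0.7·(287 − 284) = 284 + 0.7·3 = 286.1.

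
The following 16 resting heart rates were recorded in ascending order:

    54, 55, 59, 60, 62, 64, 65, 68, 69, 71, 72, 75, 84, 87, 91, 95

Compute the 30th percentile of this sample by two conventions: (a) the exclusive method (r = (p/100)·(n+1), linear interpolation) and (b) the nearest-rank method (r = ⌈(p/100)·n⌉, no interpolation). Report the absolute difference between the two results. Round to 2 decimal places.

0.20

n = 16.
(a) r = 5.1; between ranks 5 (62) and 6 (64): 62.2.
(b) the nearest-rank method: rank 5 → 62.
|62.2 − 62| = 0.2.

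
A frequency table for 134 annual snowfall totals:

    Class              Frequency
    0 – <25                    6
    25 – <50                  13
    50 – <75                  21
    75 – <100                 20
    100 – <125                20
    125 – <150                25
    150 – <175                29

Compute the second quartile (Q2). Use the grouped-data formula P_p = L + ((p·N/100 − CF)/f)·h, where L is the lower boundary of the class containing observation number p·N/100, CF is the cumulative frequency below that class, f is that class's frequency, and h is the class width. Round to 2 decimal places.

108.75

N = 134; target position k = 50/100 · 134 = 67.
Cumulative frequencies: 6, 19, 40, 60, 80, 105, 134.
Observation 67 falls in the class 100 – <125.
L = 100, CF = 60, f = 20, h = 25.
P50 = 100 + ((67 − 60)/20)·25 = 100 + 8.75 = 108.75.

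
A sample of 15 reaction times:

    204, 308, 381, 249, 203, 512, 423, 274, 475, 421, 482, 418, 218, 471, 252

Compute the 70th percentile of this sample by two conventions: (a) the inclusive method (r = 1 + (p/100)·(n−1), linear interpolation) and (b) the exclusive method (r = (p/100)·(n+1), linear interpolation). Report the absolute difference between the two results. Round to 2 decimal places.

10.00

Sorted: 203, 204, 218, 249, 252, 274, 308, 381, 418, 421, 423, 471, 475, 482, 512.
n = 15.
(a) r = 10.8; between ranks 10 (421) and 11 (423): 422.6.
(b) r = 11.2; between ranks 11 (423) and 12 (471): 432.6.
|422.6 − 432.6| = 10.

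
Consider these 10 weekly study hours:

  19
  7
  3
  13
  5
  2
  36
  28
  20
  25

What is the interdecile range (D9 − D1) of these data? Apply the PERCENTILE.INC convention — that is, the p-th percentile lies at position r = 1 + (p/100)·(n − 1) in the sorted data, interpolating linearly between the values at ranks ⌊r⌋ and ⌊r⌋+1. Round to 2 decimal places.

25.90

Sorted: 2, 3, 5, 7, 13, 19, 20, 25, 28, 36.
n = 10.
P10: r = 1.9; ranks 1–2 are 2, 3; interpolating gives 2.9.
P90: r = 9.1; ranks 9–10 are 28, 36; interpolating gives 28.8.
Difference: 28.8 − 2.9 = 25.9.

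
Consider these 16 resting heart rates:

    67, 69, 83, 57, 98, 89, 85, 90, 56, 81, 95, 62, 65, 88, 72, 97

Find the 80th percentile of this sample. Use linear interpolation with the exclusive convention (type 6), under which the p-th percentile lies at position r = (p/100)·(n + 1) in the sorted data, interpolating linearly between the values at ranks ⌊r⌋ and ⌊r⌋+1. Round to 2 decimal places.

Sorted: 56, 57, 62, 65, 67, 69, 72, 81, 83, 85, 88, 89, 90, 95, 97, 98.
n = 16.
r = (80/100)·(16 + 1) = 13.6.
Rank 13 is 90 and rank 14 is 95.
Interpolate: 90 + 0.6·(95 − 90) = 90 + 0.6·5 = 93.

93.00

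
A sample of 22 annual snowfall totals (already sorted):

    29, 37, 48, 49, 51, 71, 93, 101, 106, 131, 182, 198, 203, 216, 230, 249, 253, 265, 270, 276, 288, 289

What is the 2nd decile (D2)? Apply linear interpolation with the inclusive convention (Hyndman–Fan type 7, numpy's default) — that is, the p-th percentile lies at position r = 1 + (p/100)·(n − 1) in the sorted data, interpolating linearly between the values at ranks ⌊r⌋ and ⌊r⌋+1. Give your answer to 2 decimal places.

n = 22.
r = 1 + (20/100)·(22 − 1) = 1 + 4.2 = 5.2.
Rank 5 is 51 and rank 6 is 71.
Interpolate: 51 + 0.2·(71 − 51) = 51 + 0.2·20 = 55.

55.00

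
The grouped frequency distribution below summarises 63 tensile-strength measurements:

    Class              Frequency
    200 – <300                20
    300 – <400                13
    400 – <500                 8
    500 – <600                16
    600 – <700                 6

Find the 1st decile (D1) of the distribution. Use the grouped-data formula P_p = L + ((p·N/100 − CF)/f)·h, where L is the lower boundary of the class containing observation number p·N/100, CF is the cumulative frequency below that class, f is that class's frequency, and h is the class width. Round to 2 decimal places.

231.50

N = 63; target position k = 10/100 · 63 = 6.3.
Cumulative frequencies: 20, 33, 41, 57, 63.
Observation 6.3 falls in the class 200 – <300.
L = 200, CF = 0, f = 20, h = 100.
P10 = 200 + ((6.3 − 0)/20)·100 = 200 + 31.5 = 231.5.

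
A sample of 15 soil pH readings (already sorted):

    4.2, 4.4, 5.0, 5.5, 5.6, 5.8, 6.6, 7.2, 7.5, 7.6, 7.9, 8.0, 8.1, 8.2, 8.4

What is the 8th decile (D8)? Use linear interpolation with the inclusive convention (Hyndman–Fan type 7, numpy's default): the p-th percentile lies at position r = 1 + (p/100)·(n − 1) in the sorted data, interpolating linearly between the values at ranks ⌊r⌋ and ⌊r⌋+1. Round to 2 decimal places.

8.02

n = 15.
r = 1 + (80/100)·(15 − 1) = 1 + 11.2 = 12.2.
Rank 12 is 8.0 and rank 13 is 8.1.
Interpolate: 8.0 + 0.2·(8.1 − 8.0) = 8.0 + 0.2·0.1 = 8.02.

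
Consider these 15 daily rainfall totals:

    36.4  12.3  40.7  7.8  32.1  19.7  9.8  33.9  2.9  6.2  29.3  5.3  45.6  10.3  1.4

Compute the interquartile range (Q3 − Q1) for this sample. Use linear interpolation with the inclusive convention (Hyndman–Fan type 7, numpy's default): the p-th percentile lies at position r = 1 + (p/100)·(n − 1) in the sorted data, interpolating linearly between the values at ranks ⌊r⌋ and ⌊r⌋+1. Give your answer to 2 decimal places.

Sorted: 1.4, 2.9, 5.3, 6.2, 7.8, 9.8, 10.3, 12.3, 19.7, 29.3, 32.1, 33.9, 36.4, 40.7, 45.6.
n = 15.
P25: r = 4.5; ranks 4–5 are 6.2, 7.8; interpolating gives 7.
P75: r = 11.5; ranks 11–12 are 32.1, 33.9; interpolating gives 33.
Difference: 33 − 7 = 26.

26.00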